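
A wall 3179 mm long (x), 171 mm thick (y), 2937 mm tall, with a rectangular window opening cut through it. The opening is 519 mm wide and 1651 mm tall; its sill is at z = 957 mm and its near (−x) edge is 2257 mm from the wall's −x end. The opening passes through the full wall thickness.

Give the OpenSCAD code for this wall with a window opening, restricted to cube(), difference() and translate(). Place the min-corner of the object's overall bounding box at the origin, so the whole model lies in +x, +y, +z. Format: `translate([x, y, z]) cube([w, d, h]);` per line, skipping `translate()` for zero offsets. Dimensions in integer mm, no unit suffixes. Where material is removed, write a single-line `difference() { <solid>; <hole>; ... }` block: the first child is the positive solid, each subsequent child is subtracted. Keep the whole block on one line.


difference() { cube([3179, 171, 2937]); translate([2257, 0, 957]) cube([519, 171, 1651]); }


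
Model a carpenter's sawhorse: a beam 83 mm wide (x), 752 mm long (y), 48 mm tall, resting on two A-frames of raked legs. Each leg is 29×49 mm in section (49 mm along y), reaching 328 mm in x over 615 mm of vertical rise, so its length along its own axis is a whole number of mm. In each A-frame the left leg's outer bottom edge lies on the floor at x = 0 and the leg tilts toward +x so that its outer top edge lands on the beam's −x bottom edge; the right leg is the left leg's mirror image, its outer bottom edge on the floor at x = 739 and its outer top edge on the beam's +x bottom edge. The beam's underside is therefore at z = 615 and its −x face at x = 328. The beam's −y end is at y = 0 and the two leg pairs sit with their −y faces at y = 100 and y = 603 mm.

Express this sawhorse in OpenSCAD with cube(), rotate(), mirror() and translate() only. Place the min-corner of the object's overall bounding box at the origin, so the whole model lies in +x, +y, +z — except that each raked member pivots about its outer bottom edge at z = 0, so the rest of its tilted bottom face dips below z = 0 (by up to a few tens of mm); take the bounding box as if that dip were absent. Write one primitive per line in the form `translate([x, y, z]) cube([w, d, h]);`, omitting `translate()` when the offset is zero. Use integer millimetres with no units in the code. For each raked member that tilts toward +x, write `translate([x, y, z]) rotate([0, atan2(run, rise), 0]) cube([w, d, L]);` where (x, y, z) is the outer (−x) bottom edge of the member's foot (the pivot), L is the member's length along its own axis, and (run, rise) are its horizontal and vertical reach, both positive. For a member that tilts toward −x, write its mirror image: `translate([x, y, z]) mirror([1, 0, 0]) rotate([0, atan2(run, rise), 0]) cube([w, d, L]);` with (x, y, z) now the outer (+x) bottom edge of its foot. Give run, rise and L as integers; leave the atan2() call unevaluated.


translate([328, 0, 615]) cube([83, 752, 48]);
translate([0, 100, 0]) rotate([0, atan2(328, 615), 0]) cube([29, 49, 697]);
translate([739, 100, 0]) mirror([1, 0, 0]) rotate([0, atan2(328, 615), 0]) cube([29, 49, 697]);
translate([0, 603, 0]) rotate([0, atan2(328, 615), 0]) cube([29, 49, 697]);
translate([739, 603, 0]) mirror([1, 0, 0]) rotate([0, atan2(328, 615), 0]) cube([29, 49, 697]);


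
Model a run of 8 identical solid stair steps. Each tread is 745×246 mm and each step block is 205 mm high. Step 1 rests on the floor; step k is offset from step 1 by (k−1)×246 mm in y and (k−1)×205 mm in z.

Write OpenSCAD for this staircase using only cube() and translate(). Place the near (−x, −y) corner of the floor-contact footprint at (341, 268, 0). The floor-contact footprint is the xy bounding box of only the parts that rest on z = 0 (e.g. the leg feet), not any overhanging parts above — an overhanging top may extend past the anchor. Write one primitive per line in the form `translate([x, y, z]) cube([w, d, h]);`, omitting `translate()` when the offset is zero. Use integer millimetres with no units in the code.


translate([341, 268, 0]) cube([745, 246, 205]);
translate([341, 514, 205]) cube([745, 246, 205]);
translate([341, 760, 410]) cube([745, 246, 205]);
translate([341, 1006, 615]) cube([745, 246, 205]);
translate([341, 1252, 820]) cube([745, 246, 205]);
translate([341, 1498, 1025]) cube([745, 246, 205]);
translate([341, 1744, 1230]) cube([745, 246, 205]);
translate([341, 1990, 1435]) cube([745, 246, 205]);


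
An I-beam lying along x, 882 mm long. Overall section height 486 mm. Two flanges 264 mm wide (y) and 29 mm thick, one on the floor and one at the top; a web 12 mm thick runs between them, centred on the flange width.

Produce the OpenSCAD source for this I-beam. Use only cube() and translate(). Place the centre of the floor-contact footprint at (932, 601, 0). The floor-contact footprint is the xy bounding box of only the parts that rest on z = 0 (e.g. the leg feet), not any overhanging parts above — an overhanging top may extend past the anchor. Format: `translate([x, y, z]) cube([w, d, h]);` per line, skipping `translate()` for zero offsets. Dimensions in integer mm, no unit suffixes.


translate([491, 469, 0]) cube([882, 264, 29]);
translate([491, 595, 29]) cube([882, 12, 428]);
translate([491, 469, 457]) cube([882, 264, 29]);


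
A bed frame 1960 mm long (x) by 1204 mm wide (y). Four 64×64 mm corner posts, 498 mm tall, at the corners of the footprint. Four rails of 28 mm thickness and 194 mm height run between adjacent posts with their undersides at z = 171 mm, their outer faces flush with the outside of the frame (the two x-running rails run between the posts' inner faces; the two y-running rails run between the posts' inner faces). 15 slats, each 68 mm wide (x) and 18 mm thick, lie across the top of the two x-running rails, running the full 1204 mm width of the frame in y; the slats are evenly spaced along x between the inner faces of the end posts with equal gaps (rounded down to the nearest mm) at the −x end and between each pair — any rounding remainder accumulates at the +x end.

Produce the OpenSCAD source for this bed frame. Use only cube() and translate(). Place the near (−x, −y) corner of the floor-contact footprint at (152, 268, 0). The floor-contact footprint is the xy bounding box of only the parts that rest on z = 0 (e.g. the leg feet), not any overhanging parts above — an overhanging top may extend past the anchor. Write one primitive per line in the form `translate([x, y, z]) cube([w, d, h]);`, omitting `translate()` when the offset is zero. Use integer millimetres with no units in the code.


translate([152, 268, 0]) cube([64, 64, 498]);
translate([152, 1408, 0]) cube([64, 64, 498]);
translate([2048, 268, 0]) cube([64, 64, 498]);
translate([2048, 1408, 0]) cube([64, 64, 498]);
translate([216, 268, 171]) cube([1832, 28, 194]);
translate([216, 1444, 171]) cube([1832, 28, 194]);
translate([152, 332, 171]) cube([28, 1076, 194]);
translate([2084, 332, 171]) cube([28, 1076, 194]);
translate([266, 268, 365]) cube([68, 1204, 18]);
translate([384, 268, 365]) cube([68, 1204, 18]);
translate([502, 268, 365]) cube([68, 1204, 18]);
translate([620, 268, 365]) cube([68, 1204, 18]);
translate([738, 268, 365]) cube([68, 1204, 18]);
translate([856, 268, 365]) cube([68, 1204, 18]);
translate([974, 268, 365]) cube([68, 1204, 18]);
translate([1092, 268, 365]) cube([68, 1204, 18]);
translate([1210, 268, 365]) cube([68, 1204, 18]);
translate([1328, 268, 365]) cube([68, 1204, 18]);
translate([1446, 268, 365]) cube([68, 1204, 18]);
translate([1564, 268, 365]) cube([68, 1204, 18]);
translate([1682, 268, 365]) cube([68, 1204, 18]);
translate([1800, 268, 365]) cube([68, 1204, 18]);
translate([1918, 268, 365]) cube([68, 1204, 18]);


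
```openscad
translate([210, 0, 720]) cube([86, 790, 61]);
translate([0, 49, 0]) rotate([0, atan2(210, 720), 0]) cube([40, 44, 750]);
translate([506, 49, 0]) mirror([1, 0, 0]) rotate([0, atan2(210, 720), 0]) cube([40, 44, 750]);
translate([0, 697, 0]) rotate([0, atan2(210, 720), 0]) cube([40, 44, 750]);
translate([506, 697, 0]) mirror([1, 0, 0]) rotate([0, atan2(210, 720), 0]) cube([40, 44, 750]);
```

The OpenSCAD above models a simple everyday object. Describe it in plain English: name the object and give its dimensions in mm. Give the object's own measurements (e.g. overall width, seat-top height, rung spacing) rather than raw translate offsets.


A sawhorse. A 86×790×61 mm beam (x, y, z) sits on two A-frame leg pairs. Each pair is two raked legs of 40×44 mm section (44 mm along y) splaying symmetrically in x. Each leg rises 720 mm vertically over 210 mm of horizontal reach and is 750 mm long along its own axis. Every leg's outer bottom edge rests on the floor and its outer top edge meets a bottom edge of the beam — the left legs (tilting toward +x) meet the beam's −x bottom edge, the right legs (their mirror images, tilting toward −x) meet its +x bottom edge — so the leg tops tuck under the beam, the beam's underside is 720 mm above the floor, and the feet are 506 mm apart outside-to-outside with the beam centred between them. The two leg pairs are set in 49 mm from either end of the beam.


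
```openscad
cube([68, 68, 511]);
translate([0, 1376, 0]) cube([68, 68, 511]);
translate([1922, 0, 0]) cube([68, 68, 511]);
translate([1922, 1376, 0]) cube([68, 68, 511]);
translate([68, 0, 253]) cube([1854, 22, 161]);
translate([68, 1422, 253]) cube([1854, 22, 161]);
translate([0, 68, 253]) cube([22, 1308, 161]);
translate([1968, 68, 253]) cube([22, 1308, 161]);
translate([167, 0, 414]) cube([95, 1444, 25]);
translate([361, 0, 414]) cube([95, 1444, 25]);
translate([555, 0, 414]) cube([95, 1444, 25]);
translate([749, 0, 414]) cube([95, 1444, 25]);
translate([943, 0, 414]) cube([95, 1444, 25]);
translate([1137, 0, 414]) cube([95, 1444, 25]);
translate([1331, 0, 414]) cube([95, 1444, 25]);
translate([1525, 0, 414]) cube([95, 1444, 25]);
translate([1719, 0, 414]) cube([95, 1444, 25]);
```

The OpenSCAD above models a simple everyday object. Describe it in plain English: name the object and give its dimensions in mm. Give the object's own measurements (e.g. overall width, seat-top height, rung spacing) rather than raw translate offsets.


A bed frame 1990 mm long (x) by 1444 mm wide (y). Four 68×68 mm corner posts, 511 mm tall, at the corners of the footprint. Four rails of 22 mm thickness and 161 mm height run between adjacent posts with their undersides at z = 253 mm, their outer faces flush with the outside of the frame (the two x-running rails run between the posts' inner faces; the two y-running rails run between the posts' inner faces). 9 slats, each 95 mm wide (x) and 25 mm thick, lie across the top of the two x-running rails, running the full 1444 mm width of the frame in y; along x they sit between the end posts with a 99 mm gap after the −x posts and between neighbouring slats, leaving 108 mm before the +x posts.


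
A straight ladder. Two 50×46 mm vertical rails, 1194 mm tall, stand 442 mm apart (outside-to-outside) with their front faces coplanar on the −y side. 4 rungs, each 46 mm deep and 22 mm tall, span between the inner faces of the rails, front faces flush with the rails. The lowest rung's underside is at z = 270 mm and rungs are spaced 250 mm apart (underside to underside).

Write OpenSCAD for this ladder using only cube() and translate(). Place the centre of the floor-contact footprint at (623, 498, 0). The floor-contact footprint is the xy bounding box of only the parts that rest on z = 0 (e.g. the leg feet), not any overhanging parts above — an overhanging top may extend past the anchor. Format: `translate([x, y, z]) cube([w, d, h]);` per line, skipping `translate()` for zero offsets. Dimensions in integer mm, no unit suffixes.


// rung span = 442 - 2*50 = 342
// rung[k] z = 270 + k*250
translate([402, 475, 0]) cube([50, 46, 1194]);
translate([794, 475, 0]) cube([50, 46, 1194]);
translate([452, 475, 270]) cube([342, 46, 22]);
translate([452, 475, 520]) cube([342, 46, 22]);
translate([452, 475, 770]) cube([342, 46, 22]);
translate([452, 475, 1020]) cube([342, 46, 22]);


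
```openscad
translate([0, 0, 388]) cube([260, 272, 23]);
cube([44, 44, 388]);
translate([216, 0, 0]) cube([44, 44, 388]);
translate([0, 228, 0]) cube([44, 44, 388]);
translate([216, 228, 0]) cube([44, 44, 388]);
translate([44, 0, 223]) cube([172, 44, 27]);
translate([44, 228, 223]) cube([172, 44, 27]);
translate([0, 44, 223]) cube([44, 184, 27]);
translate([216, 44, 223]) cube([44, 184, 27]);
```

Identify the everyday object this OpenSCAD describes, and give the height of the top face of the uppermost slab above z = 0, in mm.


A stool. The seat height is 411 mm.

A 260×272×23 slab at z = 388 on four corner posts — a stool. The seat top is 388 + 23 = 411 mm.


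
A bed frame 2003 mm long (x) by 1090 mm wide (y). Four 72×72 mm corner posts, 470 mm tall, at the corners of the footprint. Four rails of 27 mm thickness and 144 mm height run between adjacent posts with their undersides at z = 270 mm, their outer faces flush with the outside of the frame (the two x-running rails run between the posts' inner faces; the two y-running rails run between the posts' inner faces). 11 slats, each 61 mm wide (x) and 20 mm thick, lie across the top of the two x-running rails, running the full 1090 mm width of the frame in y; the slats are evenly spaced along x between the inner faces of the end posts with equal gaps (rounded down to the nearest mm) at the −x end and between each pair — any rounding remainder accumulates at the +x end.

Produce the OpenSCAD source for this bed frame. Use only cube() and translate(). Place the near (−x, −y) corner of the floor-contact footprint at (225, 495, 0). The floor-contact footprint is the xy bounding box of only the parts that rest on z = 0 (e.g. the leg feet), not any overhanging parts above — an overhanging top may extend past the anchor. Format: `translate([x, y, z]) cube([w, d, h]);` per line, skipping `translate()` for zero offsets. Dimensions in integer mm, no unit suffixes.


translate([225, 495, 0]) cube([72, 72, 470]);
translate([225, 1513, 0]) cube([72, 72, 470]);
translate([2156, 495, 0]) cube([72, 72, 470]);
translate([2156, 1513, 0]) cube([72, 72, 470]);
translate([297, 495, 270]) cube([1859, 27, 144]);
translate([297, 1558, 270]) cube([1859, 27, 144]);
translate([225, 567, 270]) cube([27, 946, 144]);
translate([2201, 567, 270]) cube([27, 946, 144]);
translate([396, 495, 414]) cube([61, 1090, 20]);
translate([556, 495, 414]) cube([61, 1090, 20]);
translate([716, 495, 414]) cube([61, 1090, 20]);
translate([876, 495, 414]) cube([61, 1090, 20]);
translate([1036, 495, 414]) cube([61, 1090, 20]);
translate([1196, 495, 414]) cube([61, 1090, 20]);
translate([1356, 495, 414]) cube([61, 1090, 20]);
translate([1516, 495, 414]) cube([61, 1090, 20]);
translate([1676, 495, 414]) cube([61, 1090, 20]);
translate([1836, 495, 414]) cube([61, 1090, 20]);
translate([1996, 495, 414]) cube([61, 1090, 20]);


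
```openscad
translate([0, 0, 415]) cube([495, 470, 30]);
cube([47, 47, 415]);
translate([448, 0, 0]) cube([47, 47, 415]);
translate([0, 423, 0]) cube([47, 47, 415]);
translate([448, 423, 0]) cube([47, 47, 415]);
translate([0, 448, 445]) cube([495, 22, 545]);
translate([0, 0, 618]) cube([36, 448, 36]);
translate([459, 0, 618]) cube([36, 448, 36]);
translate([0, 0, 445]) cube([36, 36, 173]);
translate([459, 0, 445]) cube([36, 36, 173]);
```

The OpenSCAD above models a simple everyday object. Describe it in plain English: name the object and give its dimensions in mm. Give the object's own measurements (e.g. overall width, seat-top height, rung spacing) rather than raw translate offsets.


A chair. The seat is a 495×470×30 mm slab with its top at z = 445 mm, on four 47×47 mm corner legs (flush with the seat edges, standing on z = 0). A flat backrest 22 mm thick, 545 mm tall, spans the full seat width and rises from the seat top along its +y edge, rear face flush with the rear of the seat. Two armrests of 36×36 mm section run along each side from the seat's front edge to the front of the backrest, top faces 209 mm above the seat top and outer faces flush with the seat's x-edges; a 36×36 mm post under the front of each armrest stands on the seat at the front corner.


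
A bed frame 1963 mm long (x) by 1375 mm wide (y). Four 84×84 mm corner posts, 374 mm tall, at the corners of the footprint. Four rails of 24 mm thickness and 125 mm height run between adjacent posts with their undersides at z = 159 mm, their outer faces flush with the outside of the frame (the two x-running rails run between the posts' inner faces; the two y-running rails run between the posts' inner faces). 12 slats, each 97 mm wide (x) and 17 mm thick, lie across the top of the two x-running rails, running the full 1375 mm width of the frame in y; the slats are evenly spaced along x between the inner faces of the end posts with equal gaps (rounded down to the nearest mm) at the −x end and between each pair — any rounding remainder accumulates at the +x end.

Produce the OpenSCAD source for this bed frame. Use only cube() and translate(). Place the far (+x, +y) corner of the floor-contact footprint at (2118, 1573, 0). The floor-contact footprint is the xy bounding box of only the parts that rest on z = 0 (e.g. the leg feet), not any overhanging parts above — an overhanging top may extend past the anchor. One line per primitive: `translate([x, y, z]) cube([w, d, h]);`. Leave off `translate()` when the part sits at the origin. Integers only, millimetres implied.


translate([155, 198, 0]) cube([84, 84, 374]);
translate([155, 1489, 0]) cube([84, 84, 374]);
translate([2034, 198, 0]) cube([84, 84, 374]);
translate([2034, 1489, 0]) cube([84, 84, 374]);
translate([239, 198, 159]) cube([1795, 24, 125]);
translate([239, 1549, 159]) cube([1795, 24, 125]);
translate([155, 282, 159]) cube([24, 1207, 125]);
translate([2094, 282, 159]) cube([24, 1207, 125]);
translate([287, 198, 284]) cube([97, 1375, 17]);
translate([432, 198, 284]) cube([97, 1375, 17]);
translate([577, 198, 284]) cube([97, 1375, 17]);
translate([722, 198, 284]) cube([97, 1375, 17]);
translate([867, 198, 284]) cube([97, 1375, 17]);
translate([1012, 198, 284]) cube([97, 1375, 17]);
translate([1157, 198, 284]) cube([97, 1375, 17]);
translate([1302, 198, 284]) cube([97, 1375, 17]);
translate([1447, 198, 284]) cube([97, 1375, 17]);
translate([1592, 198, 284]) cube([97, 1375, 17]);
translate([1737, 198, 284]) cube([97, 1375, 17]);
translate([1882, 198, 284]) cube([97, 1375, 17]);


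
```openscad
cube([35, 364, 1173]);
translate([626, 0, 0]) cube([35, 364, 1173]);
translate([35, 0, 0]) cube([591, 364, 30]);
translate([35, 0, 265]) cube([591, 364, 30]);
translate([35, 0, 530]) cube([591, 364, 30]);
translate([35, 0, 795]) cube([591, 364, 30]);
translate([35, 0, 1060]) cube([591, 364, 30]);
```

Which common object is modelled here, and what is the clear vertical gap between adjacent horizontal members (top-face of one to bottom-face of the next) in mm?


A bookshelf. The clear shelf gap is 235 mm.

Two tall side panels with 5 horizontal boards between them — a bookshelf. The first two shelf undersides are at z = 0 and z = 265; with shelf thickness 30, the clear gap is 265 − 0 − 30 = 235 mm.


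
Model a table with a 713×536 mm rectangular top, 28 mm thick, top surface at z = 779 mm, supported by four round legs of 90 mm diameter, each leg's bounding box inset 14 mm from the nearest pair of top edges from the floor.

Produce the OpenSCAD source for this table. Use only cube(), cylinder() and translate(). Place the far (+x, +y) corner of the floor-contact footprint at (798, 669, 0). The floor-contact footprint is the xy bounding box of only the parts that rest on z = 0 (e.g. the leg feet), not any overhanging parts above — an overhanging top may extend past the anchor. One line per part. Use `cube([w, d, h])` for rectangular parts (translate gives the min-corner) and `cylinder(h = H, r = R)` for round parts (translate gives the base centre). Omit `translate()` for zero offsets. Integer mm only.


translate([99, 147, 751]) cube([713, 536, 28]);
translate([158, 206, 0]) cylinder(h = 751, r = 45);
translate([753, 206, 0]) cylinder(h = 751, r = 45);
translate([158, 624, 0]) cylinder(h = 751, r = 45);
translate([753, 624, 0]) cylinder(h = 751, r = 45);


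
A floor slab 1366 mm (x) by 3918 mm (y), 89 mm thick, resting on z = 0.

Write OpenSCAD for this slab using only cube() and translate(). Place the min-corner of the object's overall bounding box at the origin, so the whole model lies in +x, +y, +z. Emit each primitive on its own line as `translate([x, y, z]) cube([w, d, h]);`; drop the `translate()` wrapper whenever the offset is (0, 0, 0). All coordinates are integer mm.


cube([1366, 3918, 89]);


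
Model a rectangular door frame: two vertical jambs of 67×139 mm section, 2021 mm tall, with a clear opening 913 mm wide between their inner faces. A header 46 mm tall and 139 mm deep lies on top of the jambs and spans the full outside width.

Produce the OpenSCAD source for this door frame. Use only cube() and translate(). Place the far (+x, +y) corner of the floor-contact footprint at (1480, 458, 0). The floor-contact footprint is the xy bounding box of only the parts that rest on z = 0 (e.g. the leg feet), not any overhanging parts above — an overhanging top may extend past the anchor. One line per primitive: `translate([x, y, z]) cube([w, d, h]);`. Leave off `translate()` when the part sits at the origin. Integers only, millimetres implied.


translate([433, 319, 0]) cube([67, 139, 2021]);
translate([1413, 319, 0]) cube([67, 139, 2021]);
translate([433, 319, 2021]) cube([1047, 139, 46]);


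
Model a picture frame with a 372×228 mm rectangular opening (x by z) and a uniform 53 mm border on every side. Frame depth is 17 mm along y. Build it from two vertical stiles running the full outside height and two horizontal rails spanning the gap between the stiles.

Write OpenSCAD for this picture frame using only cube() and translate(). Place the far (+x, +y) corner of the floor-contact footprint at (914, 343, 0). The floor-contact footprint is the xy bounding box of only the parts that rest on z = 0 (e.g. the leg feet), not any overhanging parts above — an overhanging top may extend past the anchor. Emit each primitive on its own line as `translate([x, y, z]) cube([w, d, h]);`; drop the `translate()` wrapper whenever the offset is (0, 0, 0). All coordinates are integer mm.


translate([436, 326, 0]) cube([53, 17, 334]);
translate([861, 326, 0]) cube([53, 17, 334]);
translate([489, 326, 0]) cube([372, 17, 53]);
translate([489, 326, 281]) cube([372, 17, 53]);


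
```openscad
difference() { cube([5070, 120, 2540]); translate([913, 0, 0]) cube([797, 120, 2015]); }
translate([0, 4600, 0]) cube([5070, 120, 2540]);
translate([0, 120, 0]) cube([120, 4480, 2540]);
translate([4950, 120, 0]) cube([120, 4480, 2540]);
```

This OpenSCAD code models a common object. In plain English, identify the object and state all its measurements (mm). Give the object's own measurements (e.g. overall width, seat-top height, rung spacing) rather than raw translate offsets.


A single room: four walls, each 2540 mm tall and 120 mm thick, enclosing an outside footprint 5070×4720 mm (x × y), no floor or roof. The front and back walls (−y and +y sides) run the full x-width; the side walls fit between their inner faces. A door opening 797 mm wide and 2015 mm tall is cut through the front wall from the floor up, its −x edge 913 mm from the wall's −x end.


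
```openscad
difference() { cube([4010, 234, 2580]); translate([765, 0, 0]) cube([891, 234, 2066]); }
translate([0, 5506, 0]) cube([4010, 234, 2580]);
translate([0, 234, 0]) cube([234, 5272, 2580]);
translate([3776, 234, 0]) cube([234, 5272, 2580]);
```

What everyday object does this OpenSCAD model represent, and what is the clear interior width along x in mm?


A single room. The interior width is 3542 mm.

Four walls enclosing a rectangle with a door in the front wall — a room. Outside width 4010 minus two 234 mm walls gives 3542 mm.


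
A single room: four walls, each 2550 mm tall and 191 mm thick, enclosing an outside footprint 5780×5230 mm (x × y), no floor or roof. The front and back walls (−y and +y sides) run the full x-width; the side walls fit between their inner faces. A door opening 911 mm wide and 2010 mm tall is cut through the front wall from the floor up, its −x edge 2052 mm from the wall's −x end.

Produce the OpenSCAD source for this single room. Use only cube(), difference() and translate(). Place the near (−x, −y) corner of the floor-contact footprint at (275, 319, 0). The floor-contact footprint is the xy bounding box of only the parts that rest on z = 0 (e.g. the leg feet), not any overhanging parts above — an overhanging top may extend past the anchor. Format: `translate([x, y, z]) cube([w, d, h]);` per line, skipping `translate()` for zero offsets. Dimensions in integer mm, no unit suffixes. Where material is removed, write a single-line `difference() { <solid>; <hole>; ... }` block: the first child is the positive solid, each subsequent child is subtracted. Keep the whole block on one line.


difference() { translate([275, 319, 0]) cube([5780, 191, 2550]); translate([2327, 319, 0]) cube([911, 191, 2010]); }
translate([275, 5358, 0]) cube([5780, 191, 2550]);
translate([275, 510, 0]) cube([191, 4848, 2550]);
translate([5864, 510, 0]) cube([191, 4848, 2550]);


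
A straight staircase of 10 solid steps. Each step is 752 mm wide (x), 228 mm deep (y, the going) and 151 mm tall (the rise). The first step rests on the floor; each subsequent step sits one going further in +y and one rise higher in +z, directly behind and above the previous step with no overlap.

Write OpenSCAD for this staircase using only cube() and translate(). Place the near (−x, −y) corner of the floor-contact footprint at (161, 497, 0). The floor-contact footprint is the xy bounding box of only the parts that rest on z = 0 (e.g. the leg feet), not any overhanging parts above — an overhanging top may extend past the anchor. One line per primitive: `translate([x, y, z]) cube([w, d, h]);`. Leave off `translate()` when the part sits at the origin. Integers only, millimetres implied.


translate([161, 497, 0]) cube([752, 228, 151]);
translate([161, 725, 151]) cube([752, 228, 151]);
translate([161, 953, 302]) cube([752, 228, 151]);
translate([161, 1181, 453]) cube([752, 228, 151]);
translate([161, 1409, 604]) cube([752, 228, 151]);
translate([161, 1637, 755]) cube([752, 228, 151]);
translate([161, 1865, 906]) cube([752, 228, 151]);
translate([161, 2093, 1057]) cube([752, 228, 151]);
translate([161, 2321, 1208]) cube([752, 228, 151]);
translate([161, 2549, 1359]) cube([752, 228, 151]);


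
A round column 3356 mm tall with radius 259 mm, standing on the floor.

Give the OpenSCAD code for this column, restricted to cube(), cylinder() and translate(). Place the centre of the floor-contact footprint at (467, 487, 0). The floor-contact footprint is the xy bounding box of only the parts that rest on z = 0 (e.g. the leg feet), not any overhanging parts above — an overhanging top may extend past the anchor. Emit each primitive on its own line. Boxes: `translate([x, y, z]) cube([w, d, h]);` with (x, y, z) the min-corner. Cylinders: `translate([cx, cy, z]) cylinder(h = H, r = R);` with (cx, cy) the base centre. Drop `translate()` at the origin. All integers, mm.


translate([467, 487, 0]) cylinder(h = 3356, r = 259);


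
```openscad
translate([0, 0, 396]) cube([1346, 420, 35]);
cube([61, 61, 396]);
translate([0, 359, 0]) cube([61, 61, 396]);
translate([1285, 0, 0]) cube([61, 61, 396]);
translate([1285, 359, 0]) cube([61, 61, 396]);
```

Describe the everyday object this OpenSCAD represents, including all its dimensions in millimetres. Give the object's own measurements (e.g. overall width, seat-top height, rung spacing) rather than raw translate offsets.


A long wooden bench with a 1346 mm (x) × 420 mm (y) seat, 35 mm thick, its top surface 431 mm above the floor. Four 61 mm square legs at the seat corners, flush with the edges, run from z = 0 to the seat underside.


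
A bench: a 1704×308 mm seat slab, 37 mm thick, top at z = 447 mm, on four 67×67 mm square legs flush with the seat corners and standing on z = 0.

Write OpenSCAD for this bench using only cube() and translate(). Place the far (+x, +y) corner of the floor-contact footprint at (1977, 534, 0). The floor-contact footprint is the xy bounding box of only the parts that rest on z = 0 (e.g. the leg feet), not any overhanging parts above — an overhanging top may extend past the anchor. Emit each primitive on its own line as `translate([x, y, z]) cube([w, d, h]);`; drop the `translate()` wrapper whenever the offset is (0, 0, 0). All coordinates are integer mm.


translate([273, 226, 410]) cube([1704, 308, 37]);
translate([273, 226, 0]) cube([67, 67, 410]);
translate([273, 467, 0]) cube([67, 67, 410]);
translate([1910, 226, 0]) cube([67, 67, 410]);
translate([1910, 467, 0]) cube([67, 67, 410]);


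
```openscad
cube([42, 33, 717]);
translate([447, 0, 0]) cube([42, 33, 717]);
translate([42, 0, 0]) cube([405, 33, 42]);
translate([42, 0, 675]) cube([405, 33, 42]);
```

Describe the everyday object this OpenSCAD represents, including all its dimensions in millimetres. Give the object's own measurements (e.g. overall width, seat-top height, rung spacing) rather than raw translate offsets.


A rectangular picture frame lying in the x–z plane (depth along y). The opening is 405 mm wide (x) by 633 mm tall (z), surrounded by a border 42 mm wide on all four sides. The frame is 33 mm deep and is made of two full-height vertical stiles with two horizontal rails fitted between them.


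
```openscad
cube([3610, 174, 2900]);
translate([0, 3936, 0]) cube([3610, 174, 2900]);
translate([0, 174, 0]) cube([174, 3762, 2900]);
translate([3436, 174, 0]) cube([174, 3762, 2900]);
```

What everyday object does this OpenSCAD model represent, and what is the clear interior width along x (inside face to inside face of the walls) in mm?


A house (or room) frame. The interior width is 3262 mm.

Four 2900 mm walls enclosing a rectangle with no floor or roof — a room or house frame. Outside width is 3610 mm and wall thickness is 174 mm, so the interior width is 3610 − 2 × 174 = 3262 mm.


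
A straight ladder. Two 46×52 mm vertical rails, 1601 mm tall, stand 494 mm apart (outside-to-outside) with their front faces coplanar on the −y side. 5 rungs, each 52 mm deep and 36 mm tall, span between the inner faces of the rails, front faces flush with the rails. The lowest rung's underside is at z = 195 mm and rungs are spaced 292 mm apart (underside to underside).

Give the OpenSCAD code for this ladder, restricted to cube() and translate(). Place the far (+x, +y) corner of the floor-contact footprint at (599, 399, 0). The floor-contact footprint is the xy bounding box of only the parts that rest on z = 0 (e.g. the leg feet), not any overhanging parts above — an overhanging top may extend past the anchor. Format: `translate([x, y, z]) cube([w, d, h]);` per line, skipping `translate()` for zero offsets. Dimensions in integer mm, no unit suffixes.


// rung span = 494 - 2*46 = 402
// rung[k] z = 195 + k*292
translate([105, 347, 0]) cube([46, 52, 1601]);
translate([553, 347, 0]) cube([46, 52, 1601]);
translate([151, 347, 195]) cube([402, 52, 36]);
translate([151, 347, 487]) cube([402, 52, 36]);
translate([151, 347, 779]) cube([402, 52, 36]);
translate([151, 347, 1071]) cube([402, 52, 36]);
translate([151, 347, 1363]) cube([402, 52, 36]);


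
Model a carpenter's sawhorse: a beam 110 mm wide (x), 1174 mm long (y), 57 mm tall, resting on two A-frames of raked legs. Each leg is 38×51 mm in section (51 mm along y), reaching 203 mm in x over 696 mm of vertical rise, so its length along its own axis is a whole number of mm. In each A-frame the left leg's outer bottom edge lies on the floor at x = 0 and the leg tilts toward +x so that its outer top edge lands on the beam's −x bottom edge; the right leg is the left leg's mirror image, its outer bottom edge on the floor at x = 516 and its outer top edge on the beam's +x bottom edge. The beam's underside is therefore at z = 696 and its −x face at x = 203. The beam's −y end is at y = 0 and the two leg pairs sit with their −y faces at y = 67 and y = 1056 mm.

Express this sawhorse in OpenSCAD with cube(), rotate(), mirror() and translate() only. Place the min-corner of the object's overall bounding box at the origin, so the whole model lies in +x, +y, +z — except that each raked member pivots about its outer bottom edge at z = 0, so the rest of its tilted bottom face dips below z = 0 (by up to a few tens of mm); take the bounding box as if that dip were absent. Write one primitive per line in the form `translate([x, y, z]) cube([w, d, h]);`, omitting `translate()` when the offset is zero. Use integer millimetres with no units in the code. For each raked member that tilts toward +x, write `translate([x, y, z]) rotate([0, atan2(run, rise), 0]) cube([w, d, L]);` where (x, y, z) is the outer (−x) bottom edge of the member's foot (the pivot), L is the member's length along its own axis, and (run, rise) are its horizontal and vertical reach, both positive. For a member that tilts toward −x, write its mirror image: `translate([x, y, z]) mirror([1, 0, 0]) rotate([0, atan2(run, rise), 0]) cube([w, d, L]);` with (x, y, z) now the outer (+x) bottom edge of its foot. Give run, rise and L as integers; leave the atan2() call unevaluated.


translate([203, 0, 696]) cube([110, 1174, 57]);
translate([0, 67, 0]) rotate([0, atan2(203, 696), 0]) cube([38, 51, 725]);
translate([516, 67, 0]) mirror([1, 0, 0]) rotate([0, atan2(203, 696), 0]) cube([38, 51, 725]);
translate([0, 1056, 0]) rotate([0, atan2(203, 696), 0]) cube([38, 51, 725]);
translate([516, 1056, 0]) mirror([1, 0, 0]) rotate([0, atan2(203, 696), 0]) cube([38, 51, 725]);


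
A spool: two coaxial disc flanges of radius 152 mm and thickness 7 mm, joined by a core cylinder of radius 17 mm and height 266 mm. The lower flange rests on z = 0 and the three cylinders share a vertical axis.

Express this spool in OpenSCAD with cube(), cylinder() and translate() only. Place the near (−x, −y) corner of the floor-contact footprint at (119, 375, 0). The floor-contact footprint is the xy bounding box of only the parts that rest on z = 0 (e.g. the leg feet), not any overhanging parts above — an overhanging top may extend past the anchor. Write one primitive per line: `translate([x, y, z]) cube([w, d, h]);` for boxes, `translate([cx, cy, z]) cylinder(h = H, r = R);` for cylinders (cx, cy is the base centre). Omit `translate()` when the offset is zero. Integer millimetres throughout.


translate([271, 527, 0]) cylinder(h = 7, r = 152);
translate([271, 527, 7]) cylinder(h = 266, r = 17);
translate([271, 527, 273]) cylinder(h = 7, r = 152);


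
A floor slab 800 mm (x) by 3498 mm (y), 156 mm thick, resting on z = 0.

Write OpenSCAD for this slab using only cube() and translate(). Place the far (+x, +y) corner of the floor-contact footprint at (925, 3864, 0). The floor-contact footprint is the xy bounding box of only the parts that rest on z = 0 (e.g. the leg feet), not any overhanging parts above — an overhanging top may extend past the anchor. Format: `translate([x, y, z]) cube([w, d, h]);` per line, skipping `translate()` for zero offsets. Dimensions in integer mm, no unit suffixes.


translate([125, 366, 0]) cube([800, 3498, 156]);


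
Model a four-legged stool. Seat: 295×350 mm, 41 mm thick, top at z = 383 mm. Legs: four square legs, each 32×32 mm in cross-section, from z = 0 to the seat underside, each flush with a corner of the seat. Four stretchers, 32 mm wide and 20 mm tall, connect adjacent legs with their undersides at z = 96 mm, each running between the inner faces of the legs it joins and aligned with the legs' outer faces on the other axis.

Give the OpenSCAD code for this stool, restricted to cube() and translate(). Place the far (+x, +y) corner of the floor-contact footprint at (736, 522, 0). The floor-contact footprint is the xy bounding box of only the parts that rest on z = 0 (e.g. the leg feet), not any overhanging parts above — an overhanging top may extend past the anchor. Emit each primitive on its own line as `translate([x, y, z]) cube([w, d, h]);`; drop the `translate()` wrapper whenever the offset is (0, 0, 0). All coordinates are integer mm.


translate([441, 172, 342]) cube([295, 350, 41]);
translate([441, 172, 0]) cube([32, 32, 342]);
translate([704, 172, 0]) cube([32, 32, 342]);
translate([441, 490, 0]) cube([32, 32, 342]);
translate([704, 490, 0]) cube([32, 32, 342]);
translate([473, 172, 96]) cube([231, 32, 20]);
translate([473, 490, 96]) cube([231, 32, 20]);
translate([441, 204, 96]) cube([32, 286, 20]);
translate([704, 204, 96]) cube([32, 286, 20]);


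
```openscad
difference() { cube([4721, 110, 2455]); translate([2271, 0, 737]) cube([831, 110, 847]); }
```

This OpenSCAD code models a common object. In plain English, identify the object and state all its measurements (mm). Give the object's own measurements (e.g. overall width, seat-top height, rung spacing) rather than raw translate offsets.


A wall 4721 mm long (x), 110 mm thick (y), 2455 mm tall, with a rectangular window opening cut through it. The opening is 831 mm wide and 847 mm tall; its sill is at z = 737 mm and its near (−x) edge is 2271 mm from the wall's −x end. The opening passes through the full wall thickness.


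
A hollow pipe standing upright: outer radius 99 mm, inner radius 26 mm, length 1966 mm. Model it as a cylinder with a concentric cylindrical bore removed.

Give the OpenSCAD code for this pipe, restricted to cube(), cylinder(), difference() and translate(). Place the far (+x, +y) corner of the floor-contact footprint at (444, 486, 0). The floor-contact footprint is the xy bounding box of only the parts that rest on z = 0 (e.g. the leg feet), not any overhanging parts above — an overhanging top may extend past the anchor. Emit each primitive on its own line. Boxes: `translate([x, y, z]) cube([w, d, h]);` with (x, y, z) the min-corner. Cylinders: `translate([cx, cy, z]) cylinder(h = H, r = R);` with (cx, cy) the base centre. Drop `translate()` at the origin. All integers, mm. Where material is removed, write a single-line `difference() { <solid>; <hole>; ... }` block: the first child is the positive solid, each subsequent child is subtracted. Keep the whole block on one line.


difference() { translate([345, 387, 0]) cylinder(h = 1966, r = 99); translate([345, 387, 0]) cylinder(h = 1966, r = 26); }


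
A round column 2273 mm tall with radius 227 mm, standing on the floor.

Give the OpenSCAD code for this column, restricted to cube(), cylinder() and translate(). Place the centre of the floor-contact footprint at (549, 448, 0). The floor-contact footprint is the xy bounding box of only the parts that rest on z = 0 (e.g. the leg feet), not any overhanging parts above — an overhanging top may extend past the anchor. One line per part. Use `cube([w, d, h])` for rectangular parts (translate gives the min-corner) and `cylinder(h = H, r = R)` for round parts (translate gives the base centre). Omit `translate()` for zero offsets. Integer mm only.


translate([549, 448, 0]) cylinder(h = 2273, r = 227);


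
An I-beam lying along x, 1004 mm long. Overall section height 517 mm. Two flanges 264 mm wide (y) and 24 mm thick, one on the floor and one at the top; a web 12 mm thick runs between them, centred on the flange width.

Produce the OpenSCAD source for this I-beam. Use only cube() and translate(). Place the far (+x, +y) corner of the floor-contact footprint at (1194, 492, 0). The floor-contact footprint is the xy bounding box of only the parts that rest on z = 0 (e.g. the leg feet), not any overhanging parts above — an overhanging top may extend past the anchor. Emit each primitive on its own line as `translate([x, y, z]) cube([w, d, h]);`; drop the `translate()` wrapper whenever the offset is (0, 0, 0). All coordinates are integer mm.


translate([190, 228, 0]) cube([1004, 264, 24]);
translate([190, 354, 24]) cube([1004, 12, 469]);
translate([190, 228, 493]) cube([1004, 264, 24]);
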